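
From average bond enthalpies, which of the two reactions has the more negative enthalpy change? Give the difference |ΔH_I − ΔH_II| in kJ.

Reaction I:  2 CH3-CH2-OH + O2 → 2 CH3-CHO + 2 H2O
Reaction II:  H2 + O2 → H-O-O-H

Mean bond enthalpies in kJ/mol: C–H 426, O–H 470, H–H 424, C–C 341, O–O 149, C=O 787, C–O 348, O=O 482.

Reaction I, by 301 kJ

Reaction I:
  Bonds broken (reactants):
    C–C: 2 × 341 = 682
    C–H: 10 × 426 = 4260
    C–O: 2 × 348 = 696
    O–H: 2 × 470 = 940
    O=O: 1 × 482 = 482
    Σ(broken) = 7060 kJ
  Bonds formed (products):
    C–C: 2 × 341 = 682
    C–H: 8 × 426 = 3408
    C=O: 2 × 787 = 1574
    O–H: 4 × 470 = 1880
    Σ(formed) = 7544 kJ
  ΔH_I = 7060 − 7544 = −484 kJ
Reaction II:
  Bonds broken (reactants):
    H–H: 1 × 424 = 424
    O=O: 1 × 482 = 482
    Σ(broken) = 906 kJ
  Bonds formed (products):
    O–H: 2 × 470 = 940
    O–O: 1 × 149 = 149
    Σ(formed) = 1089 kJ
  ΔH_II = 906 − 1089 = −183 kJ
ΔH_I − ΔH_II = −301 kJ, so reaction I has the more negative ΔH; |ΔH_I − ΔH_II| = 301 kJ.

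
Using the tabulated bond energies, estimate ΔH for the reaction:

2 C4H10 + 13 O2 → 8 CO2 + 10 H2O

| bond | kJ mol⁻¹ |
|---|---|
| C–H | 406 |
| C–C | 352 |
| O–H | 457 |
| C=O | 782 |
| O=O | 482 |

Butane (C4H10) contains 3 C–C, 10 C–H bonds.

ΔH ≈ −5154 kJ

Bonds broken (reactants):
  C–C: 6 × 352 = 2112
  C–H: 20 × 406 = 8120
  O=O: 13 × 482 = 6266
  Σ(broken) = 16498 kJ
Bonds formed (products):
  C=O: 16 × 782 = 12512
  O–H: 20 × 457 = 9140
  Σ(formed) = 21652 kJ
ΔH = Σ(broken) − Σ(formed) = 16498 − 21652 = −5154 kJ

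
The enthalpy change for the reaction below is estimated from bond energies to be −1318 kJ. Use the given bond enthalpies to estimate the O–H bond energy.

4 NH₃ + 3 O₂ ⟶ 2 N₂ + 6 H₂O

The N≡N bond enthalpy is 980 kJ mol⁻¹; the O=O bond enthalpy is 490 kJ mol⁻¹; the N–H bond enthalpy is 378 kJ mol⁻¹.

D(O–H) ≈ 447 kJ/mol

Let D be the O–H bond energy.
Σ(broken) = 12×378 + 3×490 = 6006
Σ(formed) = 2×980 + 12×D = 1960 + 12D
ΔH = Σ(broken) − Σ(formed) = (6006) − (1960 + 12D) = +4046 − 12D
Setting this equal to −1318 kJ gives 12D = 5364, so D = 447 kJ/mol.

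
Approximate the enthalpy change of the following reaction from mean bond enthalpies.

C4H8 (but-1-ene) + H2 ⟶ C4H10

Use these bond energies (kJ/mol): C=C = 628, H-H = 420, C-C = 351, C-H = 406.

ΔH ≈ −115 kJ

Bonds broken (reactants):
  C-C: 2 × 351 = 702
  C-H: 8 × 406 = 3248
  C=C: 1 × 628 = 628
  H-H: 1 × 420 = 420
  Σ(broken) = 4998 kJ
Bonds formed (products):
  C-C: 3 × 351 = 1053
  C-H: 10 × 406 = 4060
  Σ(formed) = 5113 kJ
ΔH = Σ(broken) − Σ(formed) = 4998 − 5113 = −115 kJ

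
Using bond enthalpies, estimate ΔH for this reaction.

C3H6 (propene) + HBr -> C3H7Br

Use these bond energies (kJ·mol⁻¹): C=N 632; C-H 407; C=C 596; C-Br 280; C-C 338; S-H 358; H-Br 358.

Bonds broken (reactants):
  C-C: 1 × 338 = 338
  C-H: 6 × 407 = 2442
  C=C: 1 × 596 = 596
  H-Br: 1 × 358 = 358
  Σ(broken) = 3734 kJ
Bonds formed (products):
  C-Br: 1 × 280 = 280
  C-C: 2 × 338 = 676
  C-H: 7 × 407 = 2849
  Σ(formed) = 3805 kJ
ΔH = Σ(broken) − Σ(formed) = 3734 − 3805 = −71 kJ

ΔH ≈ −71 kJ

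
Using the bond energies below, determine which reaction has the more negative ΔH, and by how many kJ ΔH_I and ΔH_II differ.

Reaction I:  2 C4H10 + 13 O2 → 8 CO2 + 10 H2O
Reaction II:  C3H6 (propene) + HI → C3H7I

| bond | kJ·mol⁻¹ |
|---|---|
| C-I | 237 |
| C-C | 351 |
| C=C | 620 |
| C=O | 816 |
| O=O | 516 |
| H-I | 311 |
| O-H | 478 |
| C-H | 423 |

Reaction I:
  Bonds broken (reactants):
    C-C: 6 × 351 = 2106
    C-H: 20 × 423 = 8460
    O=O: 13 × 516 = 6708
    Σ(broken) = 17274 kJ
  Bonds formed (products):
    C=O: 16 × 816 = 13056
    O-H: 20 × 478 = 9560
    Σ(formed) = 22616 kJ
  ΔH_I = 17274 − 22616 = −5342 kJ
Reaction II:
  Bonds broken (reactants):
    C-C: 1 × 351 = 351
    C-H: 6 × 423 = 2538
    C=C: 1 × 620 = 620
    H-I: 1 × 311 = 311
    Σ(broken) = 3820 kJ
  Bonds formed (products):
    C-C: 2 × 351 = 702
    C-H: 7 × 423 = 2961
    C-I: 1 × 237 = 237
    Σ(formed) = 3900 kJ
  ΔH_II = 3820 − 3900 = −80 kJ
ΔH_I − ΔH_II = −5262 kJ, so reaction I has the more negative ΔH; |ΔH_I − ΔH_II| = 5262 kJ.

Reaction I, by 5262 kJ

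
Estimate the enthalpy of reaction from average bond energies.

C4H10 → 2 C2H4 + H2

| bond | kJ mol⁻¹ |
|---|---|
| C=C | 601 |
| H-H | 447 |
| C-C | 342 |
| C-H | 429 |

Bonds broken (reactants):
  C-C: 3 × 342 = 1026
  C-H: 10 × 429 = 4290
  Σ(broken) = 5316 kJ
Bonds formed (products):
  C-H: 8 × 429 = 3432
  C=C: 2 × 601 = 1202
  H-H: 1 × 447 = 447
  Σ(formed) = 5081 kJ
ΔH = Σ(broken) − Σ(formed) = 5316 − 5081 = +235 kJ

ΔH ≈ +235 kJ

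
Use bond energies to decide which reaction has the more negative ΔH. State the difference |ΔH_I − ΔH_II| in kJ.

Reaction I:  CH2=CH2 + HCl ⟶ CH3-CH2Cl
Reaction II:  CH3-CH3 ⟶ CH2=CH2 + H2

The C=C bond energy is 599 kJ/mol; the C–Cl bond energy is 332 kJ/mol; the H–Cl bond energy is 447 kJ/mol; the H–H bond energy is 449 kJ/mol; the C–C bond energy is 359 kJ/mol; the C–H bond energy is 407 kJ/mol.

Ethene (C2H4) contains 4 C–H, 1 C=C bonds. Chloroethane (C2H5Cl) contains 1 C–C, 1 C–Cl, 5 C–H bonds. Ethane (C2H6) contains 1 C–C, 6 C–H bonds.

Reaction I:
  Bonds broken (reactants):
    C–H: 4 × 407 = 1628
    C=C: 1 × 599 = 599
    H–Cl: 1 × 447 = 447
    Σ(broken) = 2674 kJ
  Bonds formed (products):
    C–C: 1 × 359 = 359
    C–Cl: 1 × 332 = 332
    C–H: 5 × 407 = 2035
    Σ(formed) = 2726 kJ
  ΔH_I = 2674 − 2726 = −52 kJ
Reaction II:
  Bonds broken (reactants):
    C–C: 1 × 359 = 359
    C–H: 6 × 407 = 2442
    Σ(broken) = 2801 kJ
  Bonds formed (products):
    C–H: 4 × 407 = 1628
    C=C: 1 × 599 = 599
    H–H: 1 × 449 = 449
    Σ(formed) = 2676 kJ
  ΔH_II = 2801 − 2676 = +125 kJ
ΔH_I − ΔH_II = −177 kJ, so reaction I has the more negative ΔH; |ΔH_I − ΔH_II| = 177 kJ.

Reaction I, by 177 kJ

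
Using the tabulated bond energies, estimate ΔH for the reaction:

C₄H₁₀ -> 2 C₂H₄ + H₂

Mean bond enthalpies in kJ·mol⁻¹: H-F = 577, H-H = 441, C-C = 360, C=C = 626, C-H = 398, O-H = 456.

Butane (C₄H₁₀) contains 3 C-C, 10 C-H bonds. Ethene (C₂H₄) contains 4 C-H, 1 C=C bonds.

Bonds broken (reactants):
  C-C: 3 × 360 = 1080
  C-H: 10 × 398 = 3980
  Σ(broken) = 5060 kJ
Bonds formed (products):
  C-H: 8 × 398 = 3184
  C=C: 2 × 626 = 1252
  H-H: 1 × 441 = 441
  Σ(formed) = 4877 kJ
ΔH = Σ(broken) − Σ(formed) = 5060 − 4877 = +183 kJ

ΔH ≈ +183 kJ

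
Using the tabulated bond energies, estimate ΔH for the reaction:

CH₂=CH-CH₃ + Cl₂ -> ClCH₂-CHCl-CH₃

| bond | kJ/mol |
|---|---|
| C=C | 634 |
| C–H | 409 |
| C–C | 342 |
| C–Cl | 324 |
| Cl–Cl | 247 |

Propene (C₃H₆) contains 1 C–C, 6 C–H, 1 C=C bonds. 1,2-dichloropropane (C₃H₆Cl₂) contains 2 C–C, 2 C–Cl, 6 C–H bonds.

ΔH ≈ −109 kJ

Bonds broken (reactants):
  C–C: 1 × 342 = 342
  C–H: 6 × 409 = 2454
  C=C: 1 × 634 = 634
  Cl–Cl: 1 × 247 = 247
  Σ(broken) = 3677 kJ
Bonds formed (products):
  C–C: 2 × 342 = 684
  C–Cl: 2 × 324 = 648
  C–H: 6 × 409 = 2454
  Σ(formed) = 3786 kJ
ΔH = Σ(broken) − Σ(formed) = 3677 − 3786 = −109 kJ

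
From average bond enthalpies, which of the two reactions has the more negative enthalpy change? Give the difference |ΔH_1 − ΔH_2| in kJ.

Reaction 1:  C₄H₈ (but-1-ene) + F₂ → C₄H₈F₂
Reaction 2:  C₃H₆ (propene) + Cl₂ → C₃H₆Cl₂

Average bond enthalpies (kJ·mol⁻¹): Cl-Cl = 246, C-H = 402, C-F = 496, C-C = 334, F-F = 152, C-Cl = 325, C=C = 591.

Reaction 1:
  Bonds broken (reactants):
    C-C: 2 × 334 = 668
    C-H: 8 × 402 = 3216
    C=C: 1 × 591 = 591
    F-F: 1 × 152 = 152
    Σ(broken) = 4627 kJ
  Bonds formed (products):
    C-C: 3 × 334 = 1002
    C-F: 2 × 496 = 992
    C-H: 8 × 402 = 3216
    Σ(formed) = 5210 kJ
  ΔH_1 = 4627 − 5210 = −583 kJ
Reaction 2:
  Bonds broken (reactants):
    C-C: 1 × 334 = 334
    C-H: 6 × 402 = 2412
    C=C: 1 × 591 = 591
    Cl-Cl: 1 × 246 = 246
    Σ(broken) = 3583 kJ
  Bonds formed (products):
    C-C: 2 × 334 = 668
    C-Cl: 2 × 325 = 650
    C-H: 6 × 402 = 2412
    Σ(formed) = 3730 kJ
  ΔH_2 = 3583 − 3730 = −147 kJ
ΔH_1 − ΔH_2 = −436 kJ, so reaction 1 has the more negative ΔH; |ΔH_1 − ΔH_2| = 436 kJ.

Reaction 1, by 436 kJ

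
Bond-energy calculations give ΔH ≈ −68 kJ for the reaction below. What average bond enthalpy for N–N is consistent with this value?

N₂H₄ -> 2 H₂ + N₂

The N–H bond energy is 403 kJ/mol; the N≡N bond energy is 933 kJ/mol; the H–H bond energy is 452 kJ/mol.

D(N–N) ≈ 157 kJ/mol

Let D be the N–N bond energy.
Σ(broken) = 4×403 + 1×D = 1612 + D
Σ(formed) = 2×452 + 1×933 = 1837
ΔH = Σ(broken) − Σ(formed) = (1612 + D) − (1837) = −225 + D
Setting this equal to −68 kJ gives D = 157 kJ/mol.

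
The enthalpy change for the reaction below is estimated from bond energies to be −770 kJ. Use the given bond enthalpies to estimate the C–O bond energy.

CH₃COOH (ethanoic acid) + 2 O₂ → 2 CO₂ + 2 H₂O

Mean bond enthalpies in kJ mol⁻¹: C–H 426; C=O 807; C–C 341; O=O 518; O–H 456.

Let D be the C–O bond energy.
Σ(broken) = 1×341 + 3×426 + 1×D + 1×807 + 1×456 + 2×518 = 3918 + D
Σ(formed) = 4×807 + 4×456 = 5052
ΔH = Σ(broken) − Σ(formed) = (3918 + D) − (5052) = −1134 + D
Setting this equal to −770 kJ gives D = 364 kJ/mol.

D(C–O) ≈ 364 kJ/mol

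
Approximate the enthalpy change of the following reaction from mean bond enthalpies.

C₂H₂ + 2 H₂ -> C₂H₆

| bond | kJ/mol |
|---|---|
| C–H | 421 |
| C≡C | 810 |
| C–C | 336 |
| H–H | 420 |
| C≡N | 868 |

ΔH ≈ −370 kJ

Bonds broken (reactants):
  C≡C: 1 × 810 = 810
  C–H: 2 × 421 = 842
  H–H: 2 × 420 = 840
  Σ(broken) = 2492 kJ
Bonds formed (products):
  C–C: 1 × 336 = 336
  C–H: 6 × 421 = 2526
  Σ(formed) = 2862 kJ
ΔH = Σ(broken) − Σ(formed) = 2492 − 2862 = −370 kJ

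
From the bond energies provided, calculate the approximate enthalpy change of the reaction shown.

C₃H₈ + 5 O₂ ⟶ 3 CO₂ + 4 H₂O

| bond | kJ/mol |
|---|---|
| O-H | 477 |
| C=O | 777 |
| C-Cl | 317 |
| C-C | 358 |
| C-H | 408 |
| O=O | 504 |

ΔH ≈ −1978 kJ

Bonds broken (reactants):
  C-C: 2 × 358 = 716
  C-H: 8 × 408 = 3264
  O=O: 5 × 504 = 2520
  Σ(broken) = 6500 kJ
Bonds formed (products):
  C=O: 6 × 777 = 4662
  O-H: 8 × 477 = 3816
  Σ(formed) = 8478 kJ
ΔH = Σ(broken) − Σ(formed) = 6500 − 8478 = −1978 kJ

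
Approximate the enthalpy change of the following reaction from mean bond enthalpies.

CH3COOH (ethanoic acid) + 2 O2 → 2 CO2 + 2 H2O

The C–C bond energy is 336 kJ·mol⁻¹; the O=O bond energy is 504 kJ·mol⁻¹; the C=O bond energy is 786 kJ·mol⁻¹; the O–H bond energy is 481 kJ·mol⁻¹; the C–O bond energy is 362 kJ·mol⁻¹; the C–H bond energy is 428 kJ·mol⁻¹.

Bonds broken (reactants):
  C–C: 1 × 336 = 336
  C–H: 3 × 428 = 1284
  C–O: 1 × 362 = 362
  C=O: 1 × 786 = 786
  O–H: 1 × 481 = 481
  O=O: 2 × 504 = 1008
  Σ(broken) = 4257 kJ
Bonds formed (products):
  C=O: 4 × 786 = 3144
  O–H: 4 × 481 = 1924
  Σ(formed) = 5068 kJ
ΔH = Σ(broken) − Σ(formed) = 4257 − 5068 = −811 kJ

ΔH ≈ −811 kJ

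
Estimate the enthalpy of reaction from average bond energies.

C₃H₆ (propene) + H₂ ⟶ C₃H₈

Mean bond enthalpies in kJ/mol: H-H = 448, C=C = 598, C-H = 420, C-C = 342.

ΔH ≈ −136 kJ

Bonds broken (reactants):
  C-C: 1 × 342 = 342
  C-H: 6 × 420 = 2520
  C=C: 1 × 598 = 598
  H-H: 1 × 448 = 448
  Σ(broken) = 3908 kJ
Bonds formed (products):
  C-C: 2 × 342 = 684
  C-H: 8 × 420 = 3360
  Σ(formed) = 4044 kJ
ΔH = Σ(broken) − Σ(formed) = 3908 − 4044 = −136 kJ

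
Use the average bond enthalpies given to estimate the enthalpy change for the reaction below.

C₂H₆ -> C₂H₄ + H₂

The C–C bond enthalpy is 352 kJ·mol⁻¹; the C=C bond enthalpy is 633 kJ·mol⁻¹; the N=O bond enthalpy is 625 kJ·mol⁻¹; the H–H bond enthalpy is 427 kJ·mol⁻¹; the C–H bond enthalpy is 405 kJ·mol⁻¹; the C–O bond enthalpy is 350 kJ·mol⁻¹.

Bonds broken (reactants):
  C–C: 1 × 352 = 352
  C–H: 6 × 405 = 2430
  Σ(broken) = 2782 kJ
Bonds formed (products):
  C–H: 4 × 405 = 1620
  C=C: 1 × 633 = 633
  H–H: 1 × 427 = 427
  Σ(formed) = 2680 kJ
ΔH = Σ(broken) − Σ(formed) = 2782 − 2680 = +102 kJ

ΔH ≈ +102 kJ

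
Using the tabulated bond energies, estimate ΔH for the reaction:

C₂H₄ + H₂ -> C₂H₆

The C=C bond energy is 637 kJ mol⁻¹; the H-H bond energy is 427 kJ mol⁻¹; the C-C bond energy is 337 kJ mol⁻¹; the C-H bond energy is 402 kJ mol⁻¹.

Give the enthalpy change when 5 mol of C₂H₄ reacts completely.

ΔH = −385 kJ

Bonds broken (reactants):
  C-H: 4 × 402 = 1608
  C=C: 1 × 637 = 637
  H-H: 1 × 427 = 427
  Σ(broken) = 2672 kJ
Bonds formed (products):
  C-C: 1 × 337 = 337
  C-H: 6 × 402 = 2412
  Σ(formed) = 2749 kJ
ΔH = Σ(broken) − Σ(formed) = 2672 − 2749 = −77 kJ
For 5× the reaction as written: 5 × (−77) = −385 kJ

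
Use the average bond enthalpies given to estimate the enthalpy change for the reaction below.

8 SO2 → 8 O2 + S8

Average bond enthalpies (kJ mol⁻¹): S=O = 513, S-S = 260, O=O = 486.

Bonds broken (reactants):
  S=O: 16 × 513 = 8208
  Σ(broken) = 8208 kJ
Bonds formed (products):
  O=O: 8 × 486 = 3888
  S-S: 8 × 260 = 2080
  Σ(formed) = 5968 kJ
ΔH = Σ(broken) − Σ(formed) = 8208 − 5968 = +2240 kJ

ΔH ≈ +2240 kJ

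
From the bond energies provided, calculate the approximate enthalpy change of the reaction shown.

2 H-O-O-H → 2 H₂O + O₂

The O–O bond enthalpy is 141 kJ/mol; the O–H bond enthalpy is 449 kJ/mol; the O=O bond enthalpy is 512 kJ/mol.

Bonds broken (reactants):
  O–H: 4 × 449 = 1796
  O–O: 2 × 141 = 282
  Σ(broken) = 2078 kJ
Bonds formed (products):
  O–H: 4 × 449 = 1796
  O=O: 1 × 512 = 512
  Σ(formed) = 2308 kJ
ΔH = Σ(broken) − Σ(formed) = 2078 − 2308 = −230 kJ

ΔH ≈ −230 kJ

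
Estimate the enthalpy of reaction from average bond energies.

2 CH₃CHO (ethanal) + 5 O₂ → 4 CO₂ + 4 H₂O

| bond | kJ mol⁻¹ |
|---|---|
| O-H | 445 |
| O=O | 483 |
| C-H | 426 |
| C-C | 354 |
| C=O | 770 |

ΔH ≈ −1649 kJ

Bonds broken (reactants):
  C-C: 2 × 354 = 708
  C-H: 8 × 426 = 3408
  C=O: 2 × 770 = 1540
  O=O: 5 × 483 = 2415
  Σ(broken) = 8071 kJ
Bonds formed (products):
  C=O: 8 × 770 = 6160
  O-H: 8 × 445 = 3560
  Σ(formed) = 9720 kJ
ΔH = Σ(broken) − Σ(formed) = 8071 − 9720 = −1649 kJ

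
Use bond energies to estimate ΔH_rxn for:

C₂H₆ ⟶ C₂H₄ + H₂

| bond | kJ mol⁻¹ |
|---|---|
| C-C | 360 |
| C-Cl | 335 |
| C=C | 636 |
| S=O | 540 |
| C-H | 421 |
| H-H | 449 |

ΔH ≈ +117 kJ

Bonds broken (reactants):
  C-C: 1 × 360 = 360
  C-H: 6 × 421 = 2526
  Σ(broken) = 2886 kJ
Bonds formed (products):
  C-H: 4 × 421 = 1684
  C=C: 1 × 636 = 636
  H-H: 1 × 449 = 449
  Σ(formed) = 2769 kJ
ΔH = Σ(broken) − Σ(formed) = 2886 − 2769 = +117 kJ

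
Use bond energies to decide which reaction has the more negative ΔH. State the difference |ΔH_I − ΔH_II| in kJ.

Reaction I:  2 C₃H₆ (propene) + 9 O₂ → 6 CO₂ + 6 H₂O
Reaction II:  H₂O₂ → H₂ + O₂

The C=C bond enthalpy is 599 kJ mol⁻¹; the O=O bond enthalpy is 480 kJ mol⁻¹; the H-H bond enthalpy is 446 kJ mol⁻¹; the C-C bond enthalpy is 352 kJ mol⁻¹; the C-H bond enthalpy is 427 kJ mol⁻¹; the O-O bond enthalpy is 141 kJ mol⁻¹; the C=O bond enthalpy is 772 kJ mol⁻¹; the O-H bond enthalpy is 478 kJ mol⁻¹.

Reaction I, by 3825 kJ

Reaction I:
  Bonds broken (reactants):
    C-C: 2 × 352 = 704
    C-H: 12 × 427 = 5124
    C=C: 2 × 599 = 1198
    O=O: 9 × 480 = 4320
    Σ(broken) = 11346 kJ
  Bonds formed (products):
    C=O: 12 × 772 = 9264
    O-H: 12 × 478 = 5736
    Σ(formed) = 15000 kJ
  ΔH_I = 11346 − 15000 = −3654 kJ
Reaction II:
  Bonds broken (reactants):
    O-H: 2 × 478 = 956
    O-O: 1 × 141 = 141
    Σ(broken) = 1097 kJ
  Bonds formed (products):
    H-H: 1 × 446 = 446
    O=O: 1 × 480 = 480
    Σ(formed) = 926 kJ
  ΔH_II = 1097 − 926 = +171 kJ
ΔH_I − ΔH_II = −3825 kJ, so reaction I has the more negative ΔH; |ΔH_I − ΔH_II| = 3825 kJ.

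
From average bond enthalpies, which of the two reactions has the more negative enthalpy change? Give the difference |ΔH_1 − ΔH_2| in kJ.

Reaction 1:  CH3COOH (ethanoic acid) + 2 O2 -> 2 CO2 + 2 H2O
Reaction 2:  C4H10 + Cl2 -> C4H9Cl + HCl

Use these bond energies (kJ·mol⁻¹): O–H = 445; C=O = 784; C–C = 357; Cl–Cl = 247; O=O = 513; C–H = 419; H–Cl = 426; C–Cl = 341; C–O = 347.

Reaction 1, by 599 kJ

Reaction 1:
  Bonds broken (reactants):
    C–C: 1 × 357 = 357
    C–H: 3 × 419 = 1257
    C–O: 1 × 347 = 347
    C=O: 1 × 784 = 784
    O–H: 1 × 445 = 445
    O=O: 2 × 513 = 1026
    Σ(broken) = 4216 kJ
  Bonds formed (products):
    C=O: 4 × 784 = 3136
    O–H: 4 × 445 = 1780
    Σ(formed) = 4916 kJ
  ΔH_1 = 4216 − 4916 = −700 kJ
Reaction 2:
  Bonds broken (reactants):
    C–C: 3 × 357 = 1071
    C–H: 10 × 419 = 4190
    Cl–Cl: 1 × 247 = 247
    Σ(broken) = 5508 kJ
  Bonds formed (products):
    C–C: 3 × 357 = 1071
    C–Cl: 1 × 341 = 341
    C–H: 9 × 419 = 3771
    H–Cl: 1 × 426 = 426
    Σ(formed) = 5609 kJ
  ΔH_2 = 5508 − 5609 = −101 kJ
ΔH_1 − ΔH_2 = −599 kJ, so reaction 1 has the more negative ΔH; |ΔH_1 − ΔH_2| = 599 kJ.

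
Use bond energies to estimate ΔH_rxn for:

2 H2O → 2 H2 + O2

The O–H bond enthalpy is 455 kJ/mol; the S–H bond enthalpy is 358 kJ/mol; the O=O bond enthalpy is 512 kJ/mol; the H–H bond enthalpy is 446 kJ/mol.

Bonds broken (reactants):
  O–H: 4 × 455 = 1820
  Σ(broken) = 1820 kJ
Bonds formed (products):
  H–H: 2 × 446 = 892
  O=O: 1 × 512 = 512
  Σ(formed) = 1404 kJ
ΔH = Σ(broken) − Σ(formed) = 1820 − 1404 = +416 kJ

ΔH ≈ +416 kJ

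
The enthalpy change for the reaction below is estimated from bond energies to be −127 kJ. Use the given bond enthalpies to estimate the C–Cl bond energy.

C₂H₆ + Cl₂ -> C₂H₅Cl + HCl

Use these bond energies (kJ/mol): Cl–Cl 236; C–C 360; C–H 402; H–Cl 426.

D(C–Cl) ≈ 339 kJ/mol

Let D be the C–Cl bond energy.
Σ(broken) = 1×360 + 6×402 + 1×236 = 3008
Σ(formed) = 1×360 + 1×D + 5×402 + 1×426 = 2796 + D
ΔH = Σ(broken) − Σ(formed) = (3008) − (2796 + D) = +212 − D
Setting this equal to −127 kJ gives D = 339 kJ/mol.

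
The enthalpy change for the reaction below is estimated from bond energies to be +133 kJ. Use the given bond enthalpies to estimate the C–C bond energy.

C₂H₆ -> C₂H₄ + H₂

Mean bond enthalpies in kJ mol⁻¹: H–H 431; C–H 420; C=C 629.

D(C–C) ≈ 353 kJ/mol

Let D be the C–C bond energy.
Σ(broken) = 1×D + 6×420 = 2520 + D
Σ(formed) = 4×420 + 1×629 + 1×431 = 2740
ΔH = Σ(broken) − Σ(formed) = (2520 + D) − (2740) = −220 + D
Setting this equal to +133 kJ gives D = 353 kJ/mol.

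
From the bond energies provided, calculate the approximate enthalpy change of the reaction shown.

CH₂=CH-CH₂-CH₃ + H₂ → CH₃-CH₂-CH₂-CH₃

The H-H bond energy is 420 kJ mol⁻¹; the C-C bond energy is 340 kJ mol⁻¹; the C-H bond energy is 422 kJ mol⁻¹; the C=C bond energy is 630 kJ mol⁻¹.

Bonds broken (reactants):
  C-C: 2 × 340 = 680
  C-H: 8 × 422 = 3376
  C=C: 1 × 630 = 630
  H-H: 1 × 420 = 420
  Σ(broken) = 5106 kJ
Bonds formed (products):
  C-C: 3 × 340 = 1020
  C-H: 10 × 422 = 4220
  Σ(formed) = 5240 kJ
ΔH = Σ(broken) − Σ(formed) = 5106 − 5240 = −134 kJ

ΔH ≈ −134 kJ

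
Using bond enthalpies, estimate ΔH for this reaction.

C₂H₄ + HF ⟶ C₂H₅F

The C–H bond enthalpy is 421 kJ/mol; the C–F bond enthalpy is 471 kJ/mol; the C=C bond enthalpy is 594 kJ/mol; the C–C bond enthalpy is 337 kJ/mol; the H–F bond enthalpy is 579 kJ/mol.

ΔH ≈ −56 kJ

Bonds broken (reactants):
  C–H: 4 × 421 = 1684
  C=C: 1 × 594 = 594
  H–F: 1 × 579 = 579
  Σ(broken) = 2857 kJ
Bonds formed (products):
  C–C: 1 × 337 = 337
  C–F: 1 × 471 = 471
  C–H: 5 × 421 = 2105
  Σ(formed) = 2913 kJ
ΔH = Σ(broken) − Σ(formed) = 2857 − 2913 = −56 kJ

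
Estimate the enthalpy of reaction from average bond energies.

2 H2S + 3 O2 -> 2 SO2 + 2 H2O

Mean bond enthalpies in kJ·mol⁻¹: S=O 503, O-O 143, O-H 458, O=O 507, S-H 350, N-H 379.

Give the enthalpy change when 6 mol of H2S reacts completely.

ΔH = −2769 kJ

Bonds broken (reactants):
  O=O: 3 × 507 = 1521
  S-H: 4 × 350 = 1400
  Σ(broken) = 2921 kJ
Bonds formed (products):
  O-H: 4 × 458 = 1832
  S=O: 4 × 503 = 2012
  Σ(formed) = 3844 kJ
ΔH = Σ(broken) − Σ(formed) = 2921 − 3844 = −923 kJ
For 3× the reaction as written: 3 × (−923) = −2769 kJ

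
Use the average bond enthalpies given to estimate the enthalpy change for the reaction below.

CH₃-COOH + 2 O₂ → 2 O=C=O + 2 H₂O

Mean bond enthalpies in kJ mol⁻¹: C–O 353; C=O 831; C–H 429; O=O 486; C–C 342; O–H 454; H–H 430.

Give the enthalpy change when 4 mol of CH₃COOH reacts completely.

Bonds broken (reactants):
  C–C: 1 × 342 = 342
  C–H: 3 × 429 = 1287
  C–O: 1 × 353 = 353
  C=O: 1 × 831 = 831
  O–H: 1 × 454 = 454
  O=O: 2 × 486 = 972
  Σ(broken) = 4239 kJ
Bonds formed (products):
  C=O: 4 × 831 = 3324
  O–H: 4 × 454 = 1816
  Σ(formed) = 5140 kJ
ΔH = Σ(broken) − Σ(formed) = 4239 − 5140 = −901 kJ
For 4× the reaction as written: 4 × (−901) = −3604 kJ

ΔH = −3604 kJ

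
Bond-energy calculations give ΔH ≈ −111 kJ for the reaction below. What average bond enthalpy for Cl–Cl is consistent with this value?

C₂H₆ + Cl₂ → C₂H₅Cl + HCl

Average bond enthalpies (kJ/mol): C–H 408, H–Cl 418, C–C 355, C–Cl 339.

D(Cl–Cl) ≈ 238 kJ/mol

Let D be the Cl–Cl bond energy.
Σ(broken) = 1×355 + 6×408 + 1×D = 2803 + D
Σ(formed) = 1×355 + 1×339 + 5×408 + 1×418 = 3152
ΔH = Σ(broken) − Σ(formed) = (2803 + D) − (3152) = −349 + D
Setting this equal to −111 kJ gives D = 238 kJ/mol.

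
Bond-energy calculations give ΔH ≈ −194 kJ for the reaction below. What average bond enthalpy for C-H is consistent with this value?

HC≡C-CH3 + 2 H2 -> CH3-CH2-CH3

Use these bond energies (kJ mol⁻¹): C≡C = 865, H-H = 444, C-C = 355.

D(C-H) ≈ 398 kJ/mol

Let D be the C-H bond energy.
Σ(broken) = 1×865 + 1×355 + 4×D + 2×444 = 2108 + 4D
Σ(formed) = 2×355 + 8×D = 710 + 8D
ΔH = Σ(broken) − Σ(formed) = (2108 + 4D) − (710 + 8D) = +1398 − 4D
Setting this equal to −194 kJ gives 4D = 1592, so D = 398 kJ/mol.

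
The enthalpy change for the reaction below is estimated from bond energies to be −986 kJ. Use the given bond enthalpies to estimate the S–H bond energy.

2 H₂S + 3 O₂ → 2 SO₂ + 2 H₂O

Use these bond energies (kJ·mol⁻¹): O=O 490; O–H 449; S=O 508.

D(S–H) ≈ 343 kJ/mol

Let D be the S–H bond energy.
Σ(broken) = 3×490 + 4×D = 1470 + 4D
Σ(formed) = 4×449 + 4×508 = 3828
ΔH = Σ(broken) − Σ(formed) = (1470 + 4D) − (3828) = −2358 + 4D
Setting this equal to −986 kJ gives 4D = 1372, so D = 343 kJ/mol.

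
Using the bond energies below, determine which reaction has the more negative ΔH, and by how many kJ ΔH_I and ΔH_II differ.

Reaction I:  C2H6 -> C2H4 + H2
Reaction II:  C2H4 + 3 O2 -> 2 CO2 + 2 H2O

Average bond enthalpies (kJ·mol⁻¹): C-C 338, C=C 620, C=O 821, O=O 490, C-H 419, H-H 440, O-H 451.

Reaction I:
  Bonds broken (reactants):
    C-C: 1 × 338 = 338
    C-H: 6 × 419 = 2514
    Σ(broken) = 2852 kJ
  Bonds formed (products):
    C-H: 4 × 419 = 1676
    C=C: 1 × 620 = 620
    H-H: 1 × 440 = 440
    Σ(formed) = 2736 kJ
  ΔH_I = 2852 − 2736 = +116 kJ
Reaction II:
  Bonds broken (reactants):
    C-H: 4 × 419 = 1676
    C=C: 1 × 620 = 620
    O=O: 3 × 490 = 1470
    Σ(broken) = 3766 kJ
  Bonds formed (products):
    C=O: 4 × 821 = 3284
    O-H: 4 × 451 = 1804
    Σ(formed) = 5088 kJ
  ΔH_II = 3766 − 5088 = −1322 kJ
ΔH_I − ΔH_II = +1438 kJ, so reaction II has the more negative ΔH; |ΔH_I − ΔH_II| = 1438 kJ.

Reaction II, by 1438 kJ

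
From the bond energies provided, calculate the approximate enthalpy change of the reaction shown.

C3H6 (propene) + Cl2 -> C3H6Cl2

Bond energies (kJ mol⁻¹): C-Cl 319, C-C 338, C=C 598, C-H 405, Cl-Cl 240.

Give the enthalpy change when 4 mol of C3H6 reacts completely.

Bonds broken (reactants):
  C-C: 1 × 338 = 338
  C-H: 6 × 405 = 2430
  C=C: 1 × 598 = 598
  Cl-Cl: 1 × 240 = 240
  Σ(broken) = 3606 kJ
Bonds formed (products):
  C-C: 2 × 338 = 676
  C-Cl: 2 × 319 = 638
  C-H: 6 × 405 = 2430
  Σ(formed) = 3744 kJ
ΔH = Σ(broken) − Σ(formed) = 3606 − 3744 = −138 kJ
For 4× the reaction as written: 4 × (−138) = −552 kJ

ΔH = −552 kJ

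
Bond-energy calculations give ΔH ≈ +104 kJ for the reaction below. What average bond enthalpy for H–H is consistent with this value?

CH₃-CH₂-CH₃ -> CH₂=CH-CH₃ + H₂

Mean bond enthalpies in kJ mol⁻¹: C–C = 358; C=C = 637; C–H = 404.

Let D be the H–H bond energy.
Σ(broken) = 2×358 + 8×404 = 3948
Σ(formed) = 1×358 + 6×404 + 1×637 + 1×D = 3419 + D
ΔH = Σ(broken) − Σ(formed) = (3948) − (3419 + D) = +529 − D
Setting this equal to +104 kJ gives D = 425 kJ/mol.

D(H–H) ≈ 425 kJ/mol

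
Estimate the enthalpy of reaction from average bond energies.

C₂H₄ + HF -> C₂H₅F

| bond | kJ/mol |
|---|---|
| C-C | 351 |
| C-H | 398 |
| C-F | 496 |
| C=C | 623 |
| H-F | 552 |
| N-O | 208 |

Bonds broken (reactants):
  C-H: 4 × 398 = 1592
  C=C: 1 × 623 = 623
  H-F: 1 × 552 = 552
  Σ(broken) = 2767 kJ
Bonds formed (products):
  C-C: 1 × 351 = 351
  C-F: 1 × 496 = 496
  C-H: 5 × 398 = 1990
  Σ(formed) = 2837 kJ
ΔH = Σ(broken) − Σ(formed) = 2767 − 2837 = −70 kJ

ΔH ≈ −70 kJ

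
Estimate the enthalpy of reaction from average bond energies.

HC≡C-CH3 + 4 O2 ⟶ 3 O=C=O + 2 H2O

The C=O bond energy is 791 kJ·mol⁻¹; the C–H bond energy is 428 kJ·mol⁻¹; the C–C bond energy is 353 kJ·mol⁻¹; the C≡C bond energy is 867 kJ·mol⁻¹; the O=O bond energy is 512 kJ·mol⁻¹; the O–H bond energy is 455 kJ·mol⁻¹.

Bonds broken (reactants):
  C≡C: 1 × 867 = 867
  C–C: 1 × 353 = 353
  C–H: 4 × 428 = 1712
  O=O: 4 × 512 = 2048
  Σ(broken) = 4980 kJ
Bonds formed (products):
  C=O: 6 × 791 = 4746
  O–H: 4 × 455 = 1820
  Σ(formed) = 6566 kJ
ΔH = Σ(broken) − Σ(formed) = 4980 − 6566 = −1586 kJ

ΔH ≈ −1586 kJ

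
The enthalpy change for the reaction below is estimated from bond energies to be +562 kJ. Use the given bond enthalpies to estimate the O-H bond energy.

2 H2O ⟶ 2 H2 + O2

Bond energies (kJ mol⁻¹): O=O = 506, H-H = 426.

Let D be the O-H bond energy.
Σ(broken) = 4×D = 4D
Σ(formed) = 2×426 + 1×506 = 1358
ΔH = Σ(broken) − Σ(formed) = (4D) − (1358) = −1358 + 4D
Setting this equal to +562 kJ gives 4D = 1920, so D = 480 kJ/mol.

D(O-H) ≈ 480 kJ/mol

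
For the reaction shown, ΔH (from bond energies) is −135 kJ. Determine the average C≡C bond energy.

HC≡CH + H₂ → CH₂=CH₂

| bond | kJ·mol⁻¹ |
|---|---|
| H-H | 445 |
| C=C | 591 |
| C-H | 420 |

D(C≡C) ≈ 851 kJ/mol

Let D be the C≡C bond energy.
Σ(broken) = 1×D + 2×420 + 1×445 = 1285 + D
Σ(formed) = 4×420 + 1×591 = 2271
ΔH = Σ(broken) − Σ(formed) = (1285 + D) − (2271) = −986 + D
Setting this equal to −135 kJ gives D = 851 kJ/mol.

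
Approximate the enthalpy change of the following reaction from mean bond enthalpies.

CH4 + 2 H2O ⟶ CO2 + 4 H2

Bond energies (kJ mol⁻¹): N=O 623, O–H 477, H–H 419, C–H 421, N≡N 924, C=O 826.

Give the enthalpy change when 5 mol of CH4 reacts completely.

Bonds broken (reactants):
  C–H: 4 × 421 = 1684
  O–H: 4 × 477 = 1908
  Σ(broken) = 3592 kJ
Bonds formed (products):
  C=O: 2 × 826 = 1652
  H–H: 4 × 419 = 1676
  Σ(formed) = 3328 kJ
ΔH = Σ(broken) − Σ(formed) = 3592 − 3328 = +264 kJ
For 5× the reaction as written: 5 × (+264) = +1320 kJ

ΔH = +1320 kJ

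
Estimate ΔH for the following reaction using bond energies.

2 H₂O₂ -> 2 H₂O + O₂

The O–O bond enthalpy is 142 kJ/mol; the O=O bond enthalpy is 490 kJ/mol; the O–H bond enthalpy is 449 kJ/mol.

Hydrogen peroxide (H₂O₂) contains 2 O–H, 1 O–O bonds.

ΔH ≈ −206 kJ

Bonds broken (reactants):
  O–H: 4 × 449 = 1796
  O–O: 2 × 142 = 284
  Σ(broken) = 2080 kJ
Bonds formed (products):
  O–H: 4 × 449 = 1796
  O=O: 1 × 490 = 490
  Σ(formed) = 2286 kJ
ΔH = Σ(broken) − Σ(formed) = 2080 − 2286 = −206 kJ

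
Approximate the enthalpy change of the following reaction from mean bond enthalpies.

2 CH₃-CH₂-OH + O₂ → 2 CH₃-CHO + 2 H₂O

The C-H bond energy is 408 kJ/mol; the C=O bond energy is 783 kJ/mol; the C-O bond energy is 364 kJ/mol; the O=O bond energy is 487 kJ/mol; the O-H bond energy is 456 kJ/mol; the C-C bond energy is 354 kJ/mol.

Bonds broken (reactants):
  C-C: 2 × 354 = 708
  C-H: 10 × 408 = 4080
  C-O: 2 × 364 = 728
  O-H: 2 × 456 = 912
  O=O: 1 × 487 = 487
  Σ(broken) = 6915 kJ
Bonds formed (products):
  C-C: 2 × 354 = 708
  C-H: 8 × 408 = 3264
  C=O: 2 × 783 = 1566
  O-H: 4 × 456 = 1824
  Σ(formed) = 7362 kJ
ΔH = Σ(broken) − Σ(formed) = 6915 − 7362 = −447 kJ

ΔH ≈ −447 kJ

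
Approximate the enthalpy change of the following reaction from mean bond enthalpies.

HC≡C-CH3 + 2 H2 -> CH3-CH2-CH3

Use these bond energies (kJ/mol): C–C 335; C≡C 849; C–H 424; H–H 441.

ΔH ≈ −300 kJ

Bonds broken (reactants):
  C≡C: 1 × 849 = 849
  C–C: 1 × 335 = 335
  C–H: 4 × 424 = 1696
  H–H: 2 × 441 = 882
  Σ(broken) = 3762 kJ
Bonds formed (products):
  C–C: 2 × 335 = 670
  C–H: 8 × 424 = 3392
  Σ(formed) = 4062 kJ
ΔH = Σ(broken) − Σ(formed) = 3762 − 4062 = −300 kJ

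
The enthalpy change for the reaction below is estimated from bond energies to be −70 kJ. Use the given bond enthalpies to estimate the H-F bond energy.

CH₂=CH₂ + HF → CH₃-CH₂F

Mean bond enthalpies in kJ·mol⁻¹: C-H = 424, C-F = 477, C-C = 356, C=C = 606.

D(H-F) ≈ 581 kJ/mol

Let D be the H-F bond energy.
Σ(broken) = 4×424 + 1×606 + 1×D = 2302 + D
Σ(formed) = 1×356 + 1×477 + 5×424 = 2953
ΔH = Σ(broken) − Σ(formed) = (2302 + D) − (2953) = −651 + D
Setting this equal to −70 kJ gives D = 581 kJ/mol.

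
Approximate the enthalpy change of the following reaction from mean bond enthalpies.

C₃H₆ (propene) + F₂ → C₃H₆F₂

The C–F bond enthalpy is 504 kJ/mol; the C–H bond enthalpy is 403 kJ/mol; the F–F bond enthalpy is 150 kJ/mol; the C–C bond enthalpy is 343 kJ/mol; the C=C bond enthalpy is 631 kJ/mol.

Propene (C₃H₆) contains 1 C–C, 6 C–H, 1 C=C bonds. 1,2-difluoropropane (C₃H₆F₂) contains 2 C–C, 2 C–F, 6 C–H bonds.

ΔH ≈ −570 kJ

Bonds broken (reactants):
  C–C: 1 × 343 = 343
  C–H: 6 × 403 = 2418
  C=C: 1 × 631 = 631
  F–F: 1 × 150 = 150
  Σ(broken) = 3542 kJ
Bonds formed (products):
  C–C: 2 × 343 = 686
  C–F: 2 × 504 = 1008
  C–H: 6 × 403 = 2418
  Σ(formed) = 4112 kJ
ΔH = Σ(broken) − Σ(formed) = 3542 − 4112 = −570 kJ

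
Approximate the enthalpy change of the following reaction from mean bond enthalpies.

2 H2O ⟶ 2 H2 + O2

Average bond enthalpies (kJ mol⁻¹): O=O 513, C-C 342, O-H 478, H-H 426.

ΔH ≈ +547 kJ

Bonds broken (reactants):
  O-H: 4 × 478 = 1912
  Σ(broken) = 1912 kJ
Bonds formed (products):
  H-H: 2 × 426 = 852
  O=O: 1 × 513 = 513
  Σ(formed) = 1365 kJ
ΔH = Σ(broken) − Σ(formed) = 1912 − 1365 = +547 kJ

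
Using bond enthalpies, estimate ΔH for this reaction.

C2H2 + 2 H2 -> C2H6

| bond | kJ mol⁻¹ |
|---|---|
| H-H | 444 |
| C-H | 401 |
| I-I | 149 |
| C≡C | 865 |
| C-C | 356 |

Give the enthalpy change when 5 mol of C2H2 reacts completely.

ΔH = −1035 kJ

Bonds broken (reactants):
  C≡C: 1 × 865 = 865
  C-H: 2 × 401 = 802
  H-H: 2 × 444 = 888
  Σ(broken) = 2555 kJ
Bonds formed (products):
  C-C: 1 × 356 = 356
  C-H: 6 × 401 = 2406
  Σ(formed) = 2762 kJ
ΔH = Σ(broken) − Σ(formed) = 2555 − 2762 = −207 kJ
For 5× the reaction as written: 5 × (−207) = −1035 kJ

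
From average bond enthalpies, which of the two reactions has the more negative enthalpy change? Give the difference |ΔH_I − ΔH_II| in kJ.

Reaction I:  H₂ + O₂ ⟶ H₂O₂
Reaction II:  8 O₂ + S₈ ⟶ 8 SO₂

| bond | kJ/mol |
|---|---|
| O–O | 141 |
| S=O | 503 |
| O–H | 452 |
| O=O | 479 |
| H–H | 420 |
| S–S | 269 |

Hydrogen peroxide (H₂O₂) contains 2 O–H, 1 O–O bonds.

Reaction I:
  Bonds broken (reactants):
    H–H: 1 × 420 = 420
    O=O: 1 × 479 = 479
    Σ(broken) = 899 kJ
  Bonds formed (products):
    O–H: 2 × 452 = 904
    O–O: 1 × 141 = 141
    Σ(formed) = 1045 kJ
  ΔH_I = 899 − 1045 = −146 kJ
Reaction II:
  Bonds broken (reactants):
    O=O: 8 × 479 = 3832
    S–S: 8 × 269 = 2152
    Σ(broken) = 5984 kJ
  Bonds formed (products):
    S=O: 16 × 503 = 8048
    Σ(formed) = 8048 kJ
  ΔH_II = 5984 − 8048 = −2064 kJ
ΔH_I − ΔH_II = +1918 kJ, so reaction II has the more negative ΔH; |ΔH_I − ΔH_II| = 1918 kJ.

Reaction II, by 1918 kJ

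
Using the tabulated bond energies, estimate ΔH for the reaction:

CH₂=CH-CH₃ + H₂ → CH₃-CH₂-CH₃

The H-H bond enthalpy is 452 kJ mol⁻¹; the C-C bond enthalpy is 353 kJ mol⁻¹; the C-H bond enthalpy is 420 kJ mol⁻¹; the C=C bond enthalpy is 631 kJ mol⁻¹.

ΔH ≈ −110 kJ

Bonds broken (reactants):
  C-C: 1 × 353 = 353
  C-H: 6 × 420 = 2520
  C=C: 1 × 631 = 631
  H-H: 1 × 452 = 452
  Σ(broken) = 3956 kJ
Bonds formed (products):
  C-C: 2 × 353 = 706
  C-H: 8 × 420 = 3360
  Σ(formed) = 4066 kJ
ΔH = Σ(broken) − Σ(formed) = 3956 − 4066 = −110 kJ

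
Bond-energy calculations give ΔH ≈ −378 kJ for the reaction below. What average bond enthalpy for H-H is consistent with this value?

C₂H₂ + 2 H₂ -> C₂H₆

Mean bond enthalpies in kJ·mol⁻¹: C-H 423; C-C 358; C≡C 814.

Let D be the H-H bond energy.
Σ(broken) = 1×814 + 2×423 + 2×D = 1660 + 2D
Σ(formed) = 1×358 + 6×423 = 2896
ΔH = Σ(broken) − Σ(formed) = (1660 + 2D) − (2896) = −1236 + 2D
Setting this equal to −378 kJ gives 2D = 858, so D = 429 kJ/mol.

D(H-H) ≈ 429 kJ/mol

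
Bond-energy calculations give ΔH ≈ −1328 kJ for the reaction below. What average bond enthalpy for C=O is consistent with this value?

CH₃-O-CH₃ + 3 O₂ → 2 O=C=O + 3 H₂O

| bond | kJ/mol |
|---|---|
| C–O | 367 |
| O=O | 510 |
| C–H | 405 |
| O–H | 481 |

Let D be the C=O bond energy.
Σ(broken) = 6×405 + 2×367 + 3×510 = 4694
Σ(formed) = 4×D + 6×481 = 2886 + 4D
ΔH = Σ(broken) − Σ(formed) = (4694) − (2886 + 4D) = +1808 − 4D
Setting this equal to −1328 kJ gives 4D = 3136, so D = 784 kJ/mol.

D(C=O) ≈ 784 kJ/mol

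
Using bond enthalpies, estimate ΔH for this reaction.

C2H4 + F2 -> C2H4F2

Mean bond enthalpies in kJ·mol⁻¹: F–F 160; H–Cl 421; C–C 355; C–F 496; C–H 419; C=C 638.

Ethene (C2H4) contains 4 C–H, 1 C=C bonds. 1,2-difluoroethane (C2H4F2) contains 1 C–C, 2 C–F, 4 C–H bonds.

ΔH ≈ −549 kJ

Bonds broken (reactants):
  C–H: 4 × 419 = 1676
  C=C: 1 × 638 = 638
  F–F: 1 × 160 = 160
  Σ(broken) = 2474 kJ
Bonds formed (products):
  C–C: 1 × 355 = 355
  C–F: 2 × 496 = 992
  C–H: 4 × 419 = 1676
  Σ(formed) = 3023 kJ
ΔH = Σ(broken) − Σ(formed) = 2474 − 3023 = −549 kJ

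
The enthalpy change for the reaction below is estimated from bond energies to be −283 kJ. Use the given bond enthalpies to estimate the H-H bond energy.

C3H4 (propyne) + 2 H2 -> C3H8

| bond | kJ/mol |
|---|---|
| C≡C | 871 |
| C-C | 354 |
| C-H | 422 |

Let D be the H-H bond energy.
Σ(broken) = 1×871 + 1×354 + 4×422 + 2×D = 2913 + 2D
Σ(formed) = 2×354 + 8×422 = 4084
ΔH = Σ(broken) − Σ(formed) = (2913 + 2D) − (4084) = −1171 + 2D
Setting this equal to −283 kJ gives 2D = 888, so D = 444 kJ/mol.

D(H-H) ≈ 444 kJ/mol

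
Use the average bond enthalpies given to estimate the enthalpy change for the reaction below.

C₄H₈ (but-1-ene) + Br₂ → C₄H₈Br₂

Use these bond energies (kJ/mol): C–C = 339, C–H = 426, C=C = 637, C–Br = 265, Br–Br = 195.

ΔH ≈ −37 kJ

Bonds broken (reactants):
  Br–Br: 1 × 195 = 195
  C–C: 2 × 339 = 678
  C–H: 8 × 426 = 3408
  C=C: 1 × 637 = 637
  Σ(broken) = 4918 kJ
Bonds formed (products):
  C–Br: 2 × 265 = 530
  C–C: 3 × 339 = 1017
  C–H: 8 × 426 = 3408
  Σ(formed) = 4955 kJ
ΔH = Σ(broken) − Σ(formed) = 4918 − 4955 = −37 kJ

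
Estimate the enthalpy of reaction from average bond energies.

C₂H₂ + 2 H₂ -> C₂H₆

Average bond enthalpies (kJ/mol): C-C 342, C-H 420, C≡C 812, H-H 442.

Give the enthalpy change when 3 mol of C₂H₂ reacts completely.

Bonds broken (reactants):
  C≡C: 1 × 812 = 812
  C-H: 2 × 420 = 840
  H-H: 2 × 442 = 884
  Σ(broken) = 2536 kJ
Bonds formed (products):
  C-C: 1 × 342 = 342
  C-H: 6 × 420 = 2520
  Σ(formed) = 2862 kJ
ΔH = Σ(broken) − Σ(formed) = 2536 − 2862 = −326 kJ
For 3× the reaction as written: 3 × (−326) = −978 kJ

ΔH = −978 kJ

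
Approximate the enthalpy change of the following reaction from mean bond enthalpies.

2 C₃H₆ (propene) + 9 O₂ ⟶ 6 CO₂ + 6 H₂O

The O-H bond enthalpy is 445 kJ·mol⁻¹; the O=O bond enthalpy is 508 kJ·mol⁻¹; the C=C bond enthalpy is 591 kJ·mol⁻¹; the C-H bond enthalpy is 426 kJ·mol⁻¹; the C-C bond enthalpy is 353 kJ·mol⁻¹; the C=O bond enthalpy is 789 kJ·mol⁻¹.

Bonds broken (reactants):
  C-C: 2 × 353 = 706
  C-H: 12 × 426 = 5112
  C=C: 2 × 591 = 1182
  O=O: 9 × 508 = 4572
  Σ(broken) = 11572 kJ
Bonds formed (products):
  C=O: 12 × 789 = 9468
  O-H: 12 × 445 = 5340
  Σ(formed) = 14808 kJ
ΔH = Σ(broken) − Σ(formed) = 11572 − 14808 = −3236 kJ

ΔH ≈ −3236 kJ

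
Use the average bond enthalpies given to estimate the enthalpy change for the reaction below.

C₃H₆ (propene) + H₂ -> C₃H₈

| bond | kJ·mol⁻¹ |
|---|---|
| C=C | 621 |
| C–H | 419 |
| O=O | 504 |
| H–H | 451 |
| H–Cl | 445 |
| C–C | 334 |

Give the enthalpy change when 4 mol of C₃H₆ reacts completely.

Bonds broken (reactants):
  C–C: 1 × 334 = 334
  C–H: 6 × 419 = 2514
  C=C: 1 × 621 = 621
  H–H: 1 × 451 = 451
  Σ(broken) = 3920 kJ
Bonds formed (products):
  C–C: 2 × 334 = 668
  C–H: 8 × 419 = 3352
  Σ(formed) = 4020 kJ
ΔH = Σ(broken) − Σ(formed) = 3920 − 4020 = −100 kJ
For 4× the reaction as written: 4 × (−100) = −400 kJ

ΔH = −400 kJ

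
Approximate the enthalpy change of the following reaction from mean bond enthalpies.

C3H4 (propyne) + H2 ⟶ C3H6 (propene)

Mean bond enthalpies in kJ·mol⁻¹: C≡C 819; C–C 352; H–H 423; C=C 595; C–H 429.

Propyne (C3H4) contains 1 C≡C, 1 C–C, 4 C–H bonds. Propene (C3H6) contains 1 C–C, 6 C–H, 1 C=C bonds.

Bonds broken (reactants):
  C≡C: 1 × 819 = 819
  C–C: 1 × 352 = 352
  C–H: 4 × 429 = 1716
  H–H: 1 × 423 = 423
  Σ(broken) = 3310 kJ
Bonds formed (products):
  C–C: 1 × 352 = 352
  C–H: 6 × 429 = 2574
  C=C: 1 × 595 = 595
  Σ(formed) = 3521 kJ
ΔH = Σ(broken) − Σ(formed) = 3310 − 3521 = −211 kJ

ΔH ≈ −211 kJ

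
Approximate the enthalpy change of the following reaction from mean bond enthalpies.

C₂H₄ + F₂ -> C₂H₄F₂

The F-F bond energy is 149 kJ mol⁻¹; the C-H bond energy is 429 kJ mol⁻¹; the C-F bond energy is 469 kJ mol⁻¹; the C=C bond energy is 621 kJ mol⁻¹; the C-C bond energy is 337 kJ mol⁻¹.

Bonds broken (reactants):
  C-H: 4 × 429 = 1716
  C=C: 1 × 621 = 621
  F-F: 1 × 149 = 149
  Σ(broken) = 2486 kJ
Bonds formed (products):
  C-C: 1 × 337 = 337
  C-F: 2 × 469 = 938
  C-H: 4 × 429 = 1716
  Σ(formed) = 2991 kJ
ΔH = Σ(broken) − Σ(formed) = 2486 − 2991 = −505 kJ

ΔH ≈ −505 kJ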